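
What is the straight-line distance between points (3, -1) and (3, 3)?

√(Σ(x_i - y_i)²) = √((3 - 3)² + (-1 - 3)²)
= √(0² + (-4)²) = √(0 + 16) = √16 = 4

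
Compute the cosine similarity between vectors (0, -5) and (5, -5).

With u = (0, -5), v = (5, -5):
u·v = 0·5 + (-5)·(-5) = 0 + 25 = 25.
|u| = √(0² + (-5)²) = √25, |v| = √(5² + (-5)²) = √50, so |u||v| = √(25·50) = √1250.
cos θ = (u·v)/(|u||v|) = 25/√1250 ≈ 0.7071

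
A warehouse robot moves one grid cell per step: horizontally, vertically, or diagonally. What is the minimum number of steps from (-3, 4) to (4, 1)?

max(|x_i - y_i|) = max(|-3 - 4|, |4 - 1|) = max(7, 3) = 7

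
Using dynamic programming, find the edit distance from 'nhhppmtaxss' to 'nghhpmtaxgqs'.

Let D[i][j] be the edit distance between the first i characters of 'nhhppmtaxss' and the first j characters of 'nghhpmtaxgqs', with D[i][0] = i, D[0][j] = j, and D[i][j] = D[i-1][j-1] if the characters match, else 1 + min(D[i-1][j], D[i][j-1], D[i-1][j-1]). Filling the table (rows: prefixes of 'nhhppmtaxss', columns: prefixes of 'nghhpmtaxgqs'):
     ε  n  g  h  h  p  m  t  a  x  g  q  s
  ε  0  1  2  3  4  5  6  7  8  9 10 11 12
  n  1  0  1  2  3  4  5  6  7  8  9 10 11
  h  2  1  1  1  2  3  4  5  6  7  8  9 10
  h  3  2  2  1  1  2  3  4  5  6  7  8  9
  p  4  3  3  2  2  1  2  3  4  5  6  7  8
  p  5  4  4  3  3  2  2  3  4  5  6  7  8
  m  6  5  5  4  4  3  2  3  4  5  6  7  8
  t  7  6  6  5  5  4  3  2  3  4  5  6  7
  a  8  7  7  6  6  5  4  3  2  3  4  5  6
  x  9  8  8  7  7  6  5  4  3  2  3  4  5
  s 10  9  9  8  8  7  6  5  4  3  3  4  4
  s 11 10 10  9  9  8  7  6  5  4  4  4  4
The bottom-right entry gives D[11][12] = 4, so no sequence of fewer than 4 edits works. Backtracking through the table gives one optimal edit sequence (4 edits):
  nhhppmtaxss → nghppmtaxss (sub h→g @2)
  nghppmtaxss → nghhpmtaxss (sub p→h @4)
  nghhpmtaxss → nghhpmtaxgss (ins g @10)
  nghhpmtaxgss → nghhpmtaxgqs (sub s→q @11)
Edit distance = 4.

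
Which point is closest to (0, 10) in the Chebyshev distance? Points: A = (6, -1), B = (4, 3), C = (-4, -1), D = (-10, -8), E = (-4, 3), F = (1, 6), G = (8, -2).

Distances: d(A) = 11, d(B) = 7, d(C) = 11, d(D) = 18, d(E) = 7, d(F) = 4, d(G) = 12. Nearest: F = (1, 6) with distance 4.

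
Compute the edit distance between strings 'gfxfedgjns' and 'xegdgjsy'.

Let D[i][j] be the edit distance between the first i characters of 'gfxfedgjns' and the first j characters of 'xegdgjsy', with D[i][0] = i, D[0][j] = j, and D[i][j] = D[i-1][j-1] if the characters match, else 1 + min(D[i-1][j], D[i][j-1], D[i-1][j-1]). Filling the table (rows: prefixes of 'gfxfedgjns', columns: prefixes of 'xegdgjsy'):
     ε  x  e  g  d  g  j  s  y
  ε  0  1  2  3  4  5  6  7  8
  g  1  1  2  2  3  4  5  6  7
  f  2  2  2  3  3  4  5  6  7
  x  3  2  3  3  4  4  5  6  7
  f  4  3  3  4  4  5  5  6  7
  e  5  4  3  4  5  5  6  6  7
  d  6  5  4  4  4  5  6  7  7
  g  7  6  5  4  5  4  5  6  7
  j  8  7  6  5  5  5  4  5  6
  n  9  8  7  6  6  6  5  5  6
  s 10  9  8  7  7  7  6  5  6
The bottom-right entry gives D[10][8] = 6, so no sequence of fewer than 6 edits works. Backtracking through the table gives one optimal edit sequence (6 edits):
  gfxfedgjns → fxfedgjns (del g @1)
  fxfedgjns → xfedgjns (del f @1)
  xfedgjns → xeedgjns (sub f→e @2)
  xeedgjns → xegdgjns (sub e→g @3)
  xegdgjns → xegdgjss (sub n→s @7)
  xegdgjss → xegdgjsy (sub s→y @8)
Edit distance = 6.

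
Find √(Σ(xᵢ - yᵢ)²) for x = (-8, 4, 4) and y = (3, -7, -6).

√(Σ(x_i - y_i)²) = √((-8 - 3)² + (4 - (-7))² + (4 - (-6))²)
= √((-11)² + 11² + 10²) = √(121 + 121 + 100) = √342 ≈ 18.4932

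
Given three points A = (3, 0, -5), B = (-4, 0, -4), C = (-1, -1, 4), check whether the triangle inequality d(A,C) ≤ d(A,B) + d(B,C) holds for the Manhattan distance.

d(A,B) = 7 + 0 + 1 = 8, d(B,C) = 3 + 1 + 8 = 12, d(A,C) = 4 + 1 + 9 = 14.
d(A,C) = 14 ≤ 8 + 12 = 20. Triangle inequality is satisfied.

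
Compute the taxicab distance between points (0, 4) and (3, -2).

Σ|x_i - y_i| = |0 - 3| + |4 - (-2)| = 3 + 6 = 9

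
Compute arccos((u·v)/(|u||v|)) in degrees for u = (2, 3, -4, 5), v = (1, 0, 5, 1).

With u = (2, 3, -4, 5), v = (1, 0, 5, 1):
u·v = 2·1 + 3·0 + (-4)·5 + 5·1 = 2 + 0 + (-20) + 5 = -13.
|u| = √(2² + 3² + (-4)² + 5²) = √54, |v| = √(1² + 0² + 5² + 1²) = √27, so |u||v| = √(54·27) = √1458.
cos θ = (u·v)/(|u||v|) = -13/√1458 ≈ -0.340459
θ = arccos(-0.340459) ≈ 109.9°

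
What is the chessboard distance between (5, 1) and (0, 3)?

max(|x_i - y_i|) = max(|5 - 0|, |1 - 3|) = max(5, 2) = 5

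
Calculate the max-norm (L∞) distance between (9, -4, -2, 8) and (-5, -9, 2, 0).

max(|x_i - y_i|) = max(|9 - (-5)|, |-4 - (-9)|, |-2 - 2|, |8 - 0|) = max(14, 5, 4, 8) = 14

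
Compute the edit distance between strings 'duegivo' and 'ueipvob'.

Let D[i][j] be the edit distance between the first i characters of 'duegivo' and the first j characters of 'ueipvob', with D[i][0] = i, D[0][j] = j, and D[i][j] = D[i-1][j-1] if the characters match, else 1 + min(D[i-1][j], D[i][j-1], D[i-1][j-1]). Filling the table (rows: prefixes of 'duegivo', columns: prefixes of 'ueipvob'):
     ε  u  e  i  p  v  o  b
  ε  0  1  2  3  4  5  6  7
  d  1  1  2  3  4  5  6  7
  u  2  1  2  3  4  5  6  7
  e  3  2  1  2  3  4  5  6
  g  4  3  2  2  3  4  5  6
  i  5  4  3  2  3  4  5  6
  v  6  5  4  3  3  3  4  5
  o  7  6  5  4  4  4  3  4
The bottom-right entry gives D[7][7] = 4, so no sequence of fewer than 4 edits works. Backtracking through the table gives one optimal edit sequence (4 edits):
  duegivo → uegivo (del d @1)
  uegivo → ueiivo (sub g→i @3)
  ueiivo → ueipvo (sub i→p @4)
  ueipvo → ueipvob (ins b @7)
Edit distance = 4.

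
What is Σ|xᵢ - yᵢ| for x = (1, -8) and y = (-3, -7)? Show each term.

Σ|x_i - y_i| = |1 - (-3)| + |-8 - (-7)| = 4 + 1 = 5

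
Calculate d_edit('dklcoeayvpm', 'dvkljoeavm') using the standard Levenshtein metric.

Let D[i][j] be the edit distance between the first i characters of 'dklcoeayvpm' and the first j characters of 'dvkljoeavm', with D[i][0] = i, D[0][j] = j, and D[i][j] = D[i-1][j-1] if the characters match, else 1 + min(D[i-1][j], D[i][j-1], D[i-1][j-1]). Filling the table (rows: prefixes of 'dklcoeayvpm', columns: prefixes of 'dvkljoeavm'):
     ε  d  v  k  l  j  o  e  a  v  m
  ε  0  1  2  3  4  5  6  7  8  9 10
  d  1  0  1  2  3  4  5  6  7  8  9
  k  2  1  1  1  2  3  4  5  6  7  8
  l  3  2  2  2  1  2  3  4  5  6  7
  c  4  3  3  3  2  2  3  4  5  6  7
  o  5  4  4  4  3  3  2  3  4  5  6
  e  6  5  5  5  4  4  3  2  3  4  5
  a  7  6  6  6  5  5  4  3  2  3  4
  y  8  7  7  7  6  6  5  4  3  3  4
  v  9  8  7  8  7  7  6  5  4  3  4
  p 10  9  8  8  8  8  7  6  5  4  4
  m 11 10  9  9  9  9  8  7  6  5  4
The bottom-right entry gives D[11][10] = 4, so no sequence of fewer than 4 edits works. Backtracking through the table gives one optimal edit sequence (4 edits):
  dklcoeayvpm → dvklcoeayvpm (ins v @2)
  dvklcoeayvpm → dvkljoeayvpm (sub c→j @5)
  dvkljoeayvpm → dvkljoeavpm (del y @9)
  dvkljoeavpm → dvkljoeavm (del p @10)
Edit distance = 4.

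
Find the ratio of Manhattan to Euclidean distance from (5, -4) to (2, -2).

L1 = |5 - 2| + |-4 - (-2)| = 3 + 2 = 5
L2 = √(3² + 2²) = √13 ≈ 3.6056
L1 ≥ L2 always (equality iff movement is along one axis); L1 > L2 here.
Ratio L1/L2 = 5/√13 ≈ 1.3868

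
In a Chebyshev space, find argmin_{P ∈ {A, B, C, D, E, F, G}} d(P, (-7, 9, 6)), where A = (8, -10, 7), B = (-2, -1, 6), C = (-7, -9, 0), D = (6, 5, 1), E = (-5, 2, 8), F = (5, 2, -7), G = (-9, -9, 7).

Distances: d(A) = 19, d(B) = 10, d(C) = 18, d(D) = 13, d(E) = 7, d(F) = 13, d(G) = 18. Nearest: E = (-5, 2, 8) with distance 7.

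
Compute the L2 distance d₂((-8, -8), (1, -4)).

√(Σ(x_i - y_i)²) = √((-8 - 1)² + (-8 - (-4))²)
= √((-9)² + (-4)²) = √(81 + 16) = √97 ≈ 9.8489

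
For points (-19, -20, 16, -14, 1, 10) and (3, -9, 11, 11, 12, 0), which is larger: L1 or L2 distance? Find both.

L1 = |-19 - 3| + |-20 - (-9)| + |16 - 11| + |-14 - 11| + |1 - 12| + |10 - 0| = 22 + 11 + 5 + 25 + 11 + 10 = 84
L2 = √(22² + 11² + 5² + 25² + 11² + 10²) = √1476 ≈ 38.4187
L1 ≥ L2 always (equality iff movement is along one axis); L1 > L2 here.
Ratio L1/L2 = 84/√1476 ≈ 2.1864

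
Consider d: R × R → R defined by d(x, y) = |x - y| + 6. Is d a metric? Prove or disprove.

No. d fails identity of indiscernibles (specifically d(x,x) = 0): d(-5, -5) = |-5 - (-5)| + 6 = 0 + 6 = 6 ≠ 0.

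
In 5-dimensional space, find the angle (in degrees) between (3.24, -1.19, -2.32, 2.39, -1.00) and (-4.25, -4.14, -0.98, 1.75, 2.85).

With u = (3.24, -1.19, -2.32, 2.39, -1.00), v = (-4.25, -4.14, -0.98, 1.75, 2.85):
u·v = 3.24·(-4.25) + (-1.19)·(-4.14) + (-2.32)·(-0.98) + 2.39·1.75 + (-1)·2.85 = (-13.77) + 4.9266 + 2.2736 + 4.1825 + (-2.85) = -5.2373.
|u| = √(3.24² + (-1.19)² + (-2.32)² + 2.39² + (-1)²) = √(10.4976 + 1.4161 + 5.3824 + 5.7121 + 1) = √24.0082, |v| = √((-4.25)² + (-4.14)² + (-0.98)² + 1.75² + 2.85²) = √(18.0625 + 17.1396 + 0.9604 + 3.0625 + 8.1225) = √47.3475.
cos θ = (u·v)/(|u||v|) = -5.2373/(√24.0082·√47.3475) ≈ -0.155339
θ = arccos(-0.155339) ≈ 98.94°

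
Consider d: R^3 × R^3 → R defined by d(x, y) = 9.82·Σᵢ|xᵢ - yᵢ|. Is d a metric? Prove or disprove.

Yes. The L1 (Manhattan) norm induces a metric on R^3, and multiplying a metric by a positive constant 9.82 > 0 preserves all four axioms: non-negativity (9.82·||x-y|| ≥ 0), identity (9.82·||x-y|| = 0 ⟺ ||x-y|| = 0 ⟺ x = y), symmetry (||x-y|| = ||y-x||), and the triangle inequality (9.82·||x-z|| ≤ 9.82·||x-y|| + 9.82·||y-z||). So d is a metric.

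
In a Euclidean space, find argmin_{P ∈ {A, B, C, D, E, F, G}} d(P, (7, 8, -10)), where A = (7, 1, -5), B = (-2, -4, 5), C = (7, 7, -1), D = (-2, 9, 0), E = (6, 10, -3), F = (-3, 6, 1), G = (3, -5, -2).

Distances: d(A) ≈ 8.6023, d(B) ≈ 21.2132, d(C) ≈ 9.0554, d(D) ≈ 13.4907, d(E) ≈ 7.3485, d(F) = 15, d(G) ≈ 15.7797. Nearest: E = (6, 10, -3) with distance 7.3485.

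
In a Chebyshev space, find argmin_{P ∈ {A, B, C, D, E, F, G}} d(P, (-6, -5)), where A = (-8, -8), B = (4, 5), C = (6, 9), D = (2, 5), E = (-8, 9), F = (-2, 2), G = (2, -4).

Distances: d(A) = 3, d(B) = 10, d(C) = 14, d(D) = 10, d(E) = 14, d(F) = 7, d(G) = 8. Nearest: A = (-8, -8) with distance 3.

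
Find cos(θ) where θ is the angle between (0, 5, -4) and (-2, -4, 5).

With u = (0, 5, -4), v = (-2, -4, 5):
u·v = 0·(-2) + 5·(-4) + (-4)·5 = 0 + (-20) + (-20) = -40.
|u| = √(0² + 5² + (-4)²) = √41, |v| = √((-2)² + (-4)² + 5²) = √45, so |u||v| = √(41·45) = √1845.
cos θ = (u·v)/(|u||v|) = -40/√1845 ≈ -0.9312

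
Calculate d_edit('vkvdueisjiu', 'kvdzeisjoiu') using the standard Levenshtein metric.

Let D[i][j] be the edit distance between the first i characters of 'vkvdueisjiu' and the first j characters of 'kvdzeisjoiu', with D[i][0] = i, D[0][j] = j, and D[i][j] = D[i-1][j-1] if the characters match, else 1 + min(D[i-1][j], D[i][j-1], D[i-1][j-1]). Filling the table (rows: prefixes of 'vkvdueisjiu', columns: prefixes of 'kvdzeisjoiu'):
     ε  k  v  d  z  e  i  s  j  o  i  u
  ε  0  1  2  3  4  5  6  7  8  9 10 11
  v  1  1  1  2  3  4  5  6  7  8  9 10
  k  2  1  2  2  3  4  5  6  7  8  9 10
  v  3  2  1  2  3  4  5  6  7  8  9 10
  d  4  3  2  1  2  3  4  5  6  7  8  9
  u  5  4  3  2  2  3  4  5  6  7  8  8
  e  6  5  4  3  3  2  3  4  5  6  7  8
  i  7  6  5  4  4  3  2  3  4  5  6  7
  s  8  7  6  5  5  4  3  2  3  4  5  6
  j  9  8  7  6  6  5  4  3  2  3  4  5
  i 10  9  8  7  7  6  5  4  3  3  3  4
  u 11 10  9  8  8  7  6  5  4  4  4  3
The bottom-right entry gives D[11][11] = 3, so no sequence of fewer than 3 edits works. Backtracking through the table gives one optimal edit sequence (3 edits):
  vkvdueisjiu → kvdueisjiu (del v @1)
  kvdueisjiu → kvdzeisjiu (sub u→z @4)
  kvdzeisjiu → kvdzeisjoiu (ins o @9)
Edit distance = 3.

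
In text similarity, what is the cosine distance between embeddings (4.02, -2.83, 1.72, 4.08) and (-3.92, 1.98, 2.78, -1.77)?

With u = (4.02, -2.83, 1.72, 4.08), v = (-3.92, 1.98, 2.78, -1.77):
u·v = 4.02·(-3.92) + (-2.83)·1.98 + 1.72·2.78 + 4.08·(-1.77) = (-15.7584) + (-5.6034) + 4.7816 + (-7.2216) = -23.8018.
|u| = √(4.02² + (-2.83)² + 1.72² + 4.08²) = √(16.1604 + 8.0089 + 2.9584 + 16.6464) = √43.7741, |v| = √((-3.92)² + 1.98² + 2.78² + (-1.77)²) = √(15.3664 + 3.9204 + 7.7284 + 3.1329) = √30.1481.
cos θ = (u·v)/(|u||v|) = -23.8018/(√43.7741·√30.1481) ≈ -0.6552
Cosine distance = 1 - cos θ ≈ 1 - (-0.6552) = 1.6552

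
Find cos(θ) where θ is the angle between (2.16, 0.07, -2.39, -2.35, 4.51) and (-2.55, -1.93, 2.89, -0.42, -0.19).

With u = (2.16, 0.07, -2.39, -2.35, 4.51), v = (-2.55, -1.93, 2.89, -0.42, -0.19):
u·v = 2.16·(-2.55) + 0.07·(-1.93) + (-2.39)·2.89 + (-2.35)·(-0.42) + 4.51·(-0.19) = (-5.508) + (-0.1351) + (-6.9071) + 0.987 + (-0.8569) = -12.4201.
|u| = √(2.16² + 0.07² + (-2.39)² + (-2.35)² + 4.51²) = √(4.6656 + 0.0049 + 5.7121 + 5.5225 + 20.3401) = √36.2452, |v| = √((-2.55)² + (-1.93)² + 2.89² + (-0.42)² + (-0.19)²) = √(6.5025 + 3.7249 + 8.3521 + 0.1764 + 0.0361) = √18.792.
cos θ = (u·v)/(|u||v|) = -12.4201/(√36.2452·√18.792) ≈ -0.4759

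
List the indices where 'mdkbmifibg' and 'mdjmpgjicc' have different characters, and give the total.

Differing positions: 3, 4, 5, 6, 7, 9, 10. Hamming distance = 7.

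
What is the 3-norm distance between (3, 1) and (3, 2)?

(Σ|x_i - y_i|^3)^(1/3) = (|3 - 3|^3 + |1 - 2|^3)^(1/3)
= (0^3 + 1^3)^(1/3) = (0 + 1)^(1/3) = (1)^(1/3) = 1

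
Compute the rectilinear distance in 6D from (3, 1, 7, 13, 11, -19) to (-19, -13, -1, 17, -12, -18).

Σ|x_i - y_i| = |3 - (-19)| + |1 - (-13)| + |7 - (-1)| + |13 - 17| + |11 - (-12)| + |-19 - (-18)| = 22 + 14 + 8 + 4 + 23 + 1 = 72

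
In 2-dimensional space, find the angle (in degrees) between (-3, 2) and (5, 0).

With u = (-3, 2), v = (5, 0):
u·v = (-3)·5 + 2·0 = (-15) + 0 = -15.
|u| = √((-3)² + 2²) = √13, |v| = √(5² + 0²) = √25, so |u||v| = √(13·25) = √325.
cos θ = (u·v)/(|u||v|) = -15/√325 ≈ -0.83205
θ = arccos(-0.83205) ≈ 146.31°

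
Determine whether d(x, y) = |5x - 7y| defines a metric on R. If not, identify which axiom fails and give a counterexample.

No. d fails symmetry: d(6, 7) = |5·6 - 7·7| = |-19| = 19, but d(7, 6) = |5·7 - 7·6| = |-7| = 7. Since 19 ≠ 7, d(x,y) ≠ d(y,x) in general.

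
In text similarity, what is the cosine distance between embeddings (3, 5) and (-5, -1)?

With u = (3, 5), v = (-5, -1):
u·v = 3·(-5) + 5·(-1) = (-15) + (-5) = -20.
|u| = √(3² + 5²) = √34, |v| = √((-5)² + (-1)²) = √26, so |u||v| = √(34·26) = √884.
cos θ = (u·v)/(|u||v|) = -20/√884 ≈ -0.6727
Cosine distance = 1 - cos θ ≈ 1 - (-0.6727) = 1.6727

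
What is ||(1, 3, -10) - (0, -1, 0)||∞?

max(|x_i - y_i|) = max(|1 - 0|, |3 - (-1)|, |-10 - 0|) = max(1, 4, 10) = 10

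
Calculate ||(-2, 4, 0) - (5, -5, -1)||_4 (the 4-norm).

(Σ|x_i - y_i|^4)^(1/4) = (|-2 - 5|^4 + |4 - (-5)|^4 + |0 - (-1)|^4)^(1/4)
= (7^4 + 9^4 + 1^4)^(1/4) = (2401 + 6561 + 1)^(1/4) = (8963)^(1/4) ≈ 9.73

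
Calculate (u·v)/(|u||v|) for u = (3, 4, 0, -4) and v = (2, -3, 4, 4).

With u = (3, 4, 0, -4), v = (2, -3, 4, 4):
u·v = 3·2 + 4·(-3) + 0·4 + (-4)·4 = 6 + (-12) + 0 + (-16) = -22.
|u| = √(3² + 4² + 0² + (-4)²) = √41, |v| = √(2² + (-3)² + 4² + 4²) = √45, so |u||v| = √(41·45) = √1845.
cos θ = (u·v)/(|u||v|) = -22/√1845 ≈ -0.5122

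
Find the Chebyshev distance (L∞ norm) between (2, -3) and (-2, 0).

max(|x_i - y_i|) = max(|2 - (-2)|, |-3 - 0|) = max(4, 3) = 4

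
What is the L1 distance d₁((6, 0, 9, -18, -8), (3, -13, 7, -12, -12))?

Σ|x_i - y_i| = |6 - 3| + |0 - (-13)| + |9 - 7| + |-18 - (-12)| + |-8 - (-12)| = 3 + 13 + 2 + 6 + 4 = 28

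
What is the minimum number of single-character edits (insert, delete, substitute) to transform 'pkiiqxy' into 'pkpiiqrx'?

Let D[i][j] be the edit distance between the first i characters of 'pkiiqxy' and the first j characters of 'pkpiiqrx', with D[i][0] = i, D[0][j] = j, and D[i][j] = D[i-1][j-1] if the characters match, else 1 + min(D[i-1][j], D[i][j-1], D[i-1][j-1]). Filling the table (rows: prefixes of 'pkiiqxy', columns: prefixes of 'pkpiiqrx'):
     ε  p  k  p  i  i  q  r  x
  ε  0  1  2  3  4  5  6  7  8
  p  1  0  1  2  3  4  5  6  7
  k  2  1  0  1  2  3  4  5  6
  i  3  2  1  1  1  2  3  4  5
  i  4  3  2  2  1  1  2  3  4
  q  5  4  3  3  2  2  1  2  3
  x  6  5  4  4  3  3  2  2  2
  y  7  6  5  5  4  4  3  3  3
The bottom-right entry gives D[7][8] = 3, so no sequence of fewer than 3 edits works. Backtracking through the table gives one optimal edit sequence (3 edits):
  pkiiqxy → pkpiiqxy (ins p @3)
  pkpiiqxy → pkpiiqry (sub x→r @7)
  pkpiiqry → pkpiiqrx (sub y→x @8)
Edit distance = 3.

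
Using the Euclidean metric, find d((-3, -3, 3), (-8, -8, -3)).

√(Σ(x_i - y_i)²) = √((-3 - (-8))² + (-3 - (-8))² + (3 - (-3))²)
= √(5² + 5² + 6²) = √(25 + 25 + 36) = √86 ≈ 9.2736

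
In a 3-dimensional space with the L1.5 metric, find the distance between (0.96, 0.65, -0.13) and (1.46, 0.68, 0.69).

(Σ|x_i - y_i|^1.5)^(1/1.5) = (|0.96 - 1.46|^1.5 + |0.65 - 0.68|^1.5 + |-0.13 - 0.69|^1.5)^(1/1.5)
= (0.5^1.5 + 0.03^1.5 + 0.82^1.5)^(1/1.5) ≈ (0.3536 + 0.0052 + 0.7425)^(1/1.5) = (1.1013)^(1/1.5) ≈ 1.0664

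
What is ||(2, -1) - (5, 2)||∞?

max(|x_i - y_i|) = max(|2 - 5|, |-1 - 2|) = max(3, 3) = 3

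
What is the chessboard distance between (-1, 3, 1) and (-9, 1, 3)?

max(|x_i - y_i|) = max(|-1 - (-9)|, |3 - 1|, |1 - 3|) = max(8, 2, 2) = 8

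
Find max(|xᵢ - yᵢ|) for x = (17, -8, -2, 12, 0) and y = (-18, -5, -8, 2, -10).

max(|x_i - y_i|) = max(|17 - (-18)|, |-8 - (-5)|, |-2 - (-8)|, |12 - 2|, |0 - (-10)|) = max(35, 3, 6, 10, 10) = 35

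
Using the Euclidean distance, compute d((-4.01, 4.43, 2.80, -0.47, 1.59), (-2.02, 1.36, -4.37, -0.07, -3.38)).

(Σ|x_i - y_i|^2)^(1/2) = (|-4.01 - (-2.02)|^2 + |4.43 - 1.36|^2 + |2.8 - (-4.37)|^2 + |-0.47 - (-0.07)|^2 + |1.59 - (-3.38)|^2)^(1/2)
= (1.99^2 + 3.07^2 + 7.17^2 + 0.4^2 + 4.97^2)^(1/2) = (3.9601 + 9.4249 + 51.4089 + 0.16 + 24.7009)^(1/2) = (89.6548)^(1/2) ≈ 9.4686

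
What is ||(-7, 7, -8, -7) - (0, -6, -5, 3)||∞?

max(|x_i - y_i|) = max(|-7 - 0|, |7 - (-6)|, |-8 - (-5)|, |-7 - 3|) = max(7, 13, 3, 10) = 13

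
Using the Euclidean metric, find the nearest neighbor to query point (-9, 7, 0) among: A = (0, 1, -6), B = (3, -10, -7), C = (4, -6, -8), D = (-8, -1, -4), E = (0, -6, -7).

Distances: d(A) ≈ 12.3693, d(B) ≈ 21.9545, d(C) ≈ 20.0499, d(D) = 9, d(E) ≈ 17.2916. Nearest: D = (-8, -1, -4) with distance 9.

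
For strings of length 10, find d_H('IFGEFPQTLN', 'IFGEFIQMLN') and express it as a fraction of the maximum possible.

Differing positions: 6, 8. Hamming distance = 2. The maximum possible Hamming distance for length-10 strings is 10, so d_H/10 = 2/10 = 0.2.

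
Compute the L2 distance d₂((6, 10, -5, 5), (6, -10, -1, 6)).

√(Σ(x_i - y_i)²) = √((6 - 6)² + (10 - (-10))² + (-5 - (-1))² + (5 - 6)²)
= √(0² + 20² + (-4)² + (-1)²) = √(0 + 400 + 16 + 1) = √417 ≈ 20.4206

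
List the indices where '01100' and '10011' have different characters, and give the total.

Differing positions: 1, 2, 3, 4, 5. Hamming distance = 5.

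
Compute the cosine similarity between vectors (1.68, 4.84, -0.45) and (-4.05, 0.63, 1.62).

With u = (1.68, 4.84, -0.45), v = (-4.05, 0.63, 1.62):
u·v = 1.68·(-4.05) + 4.84·0.63 + (-0.45)·1.62 = (-6.804) + 3.0492 + (-0.729) = -4.4838.
|u| = √(1.68² + 4.84² + (-0.45)²) = √(2.8224 + 23.4256 + 0.2025) = √26.4505, |v| = √((-4.05)² + 0.63² + 1.62²) = √(16.4025 + 0.3969 + 2.6244) = √19.4238.
cos θ = (u·v)/(|u||v|) = -4.4838/(√26.4505·√19.4238) ≈ -0.1978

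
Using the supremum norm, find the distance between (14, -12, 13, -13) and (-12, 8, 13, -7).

max(|x_i - y_i|) = max(|14 - (-12)|, |-12 - 8|, |13 - 13|, |-13 - (-7)|) = max(26, 20, 0, 6) = 26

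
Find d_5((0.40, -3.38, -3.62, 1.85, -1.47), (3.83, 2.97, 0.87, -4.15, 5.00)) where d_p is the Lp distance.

(Σ|x_i - y_i|^5)^(1/5) = (|0.4 - 3.83|^5 + |-3.38 - 2.97|^5 + |-3.62 - 0.87|^5 + |1.85 - (-4.15)|^5 + |-1.47 - 5|^5)^(1/5)
= (3.43^5 + 6.35^5 + 4.49^5 + 6^5 + 6.47^5)^(1/5) ≈ (474.7562 + 10324.4904 + 1824.869 + 7776 + 11337.6071)^(1/5) = (31737.7227)^(1/5) ≈ 7.949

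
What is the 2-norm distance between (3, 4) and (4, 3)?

(Σ|x_i - y_i|^2)^(1/2) = (|3 - 4|^2 + |4 - 3|^2)^(1/2)
= (1^2 + 1^2)^(1/2) = (1 + 1)^(1/2) = (2)^(1/2) ≈ 1.4142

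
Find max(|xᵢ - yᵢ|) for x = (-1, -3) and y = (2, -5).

max(|x_i - y_i|) = max(|-1 - 2|, |-3 - (-5)|) = max(3, 2) = 3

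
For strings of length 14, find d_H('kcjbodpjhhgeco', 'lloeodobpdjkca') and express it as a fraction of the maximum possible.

Differing positions: 1, 2, 3, 4, 7, 8, 9, 10, 11, 12, 14. Hamming distance = 11. The maximum possible Hamming distance for length-14 strings is 14, so d_H/14 = 11/14 ≈ 0.7857.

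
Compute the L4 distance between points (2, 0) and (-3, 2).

(Σ|x_i - y_i|^4)^(1/4) = (|2 - (-3)|^4 + |0 - 2|^4)^(1/4)
= (5^4 + 2^4)^(1/4) = (625 + 16)^(1/4) = (641)^(1/4) ≈ 5.0317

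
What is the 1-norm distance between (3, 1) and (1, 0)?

Σ|x_i - y_i| = |3 - 1| + |1 - 0| = 2 + 1 = 3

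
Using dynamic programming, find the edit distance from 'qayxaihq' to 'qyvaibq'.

Let D[i][j] be the edit distance between the first i characters of 'qayxaihq' and the first j characters of 'qyvaibq', with D[i][0] = i, D[0][j] = j, and D[i][j] = D[i-1][j-1] if the characters match, else 1 + min(D[i-1][j], D[i][j-1], D[i-1][j-1]). Filling the table (rows: prefixes of 'qayxaihq', columns: prefixes of 'qyvaibq'):
     ε  q  y  v  a  i  b  q
  ε  0  1  2  3  4  5  6  7
  q  1  0  1  2  3  4  5  6
  a  2  1  1  2  2  3  4  5
  y  3  2  1  2  3  3  4  5
  x  4  3  2  2  3  4  4  5
  a  5  4  3  3  2  3  4  5
  i  6  5  4  4  3  2  3  4
  h  7  6  5  5  4  3  3  4
  q  8  7  6  6  5  4  4  3
The bottom-right entry gives D[8][7] = 3, so no sequence of fewer than 3 edits works. Backtracking through the table gives one optimal edit sequence (3 edits):
  qayxaihq → qyxaihq (del a @2)
  qyxaihq → qyvaihq (sub x→v @3)
  qyvaihq → qyvaibq (sub h→b @6)
Edit distance = 3.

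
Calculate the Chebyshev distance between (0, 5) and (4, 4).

max(|x_i - y_i|) = max(|0 - 4|, |5 - 4|) = max(4, 1) = 4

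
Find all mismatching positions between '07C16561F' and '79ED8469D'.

Differing positions: 1, 2, 3, 4, 5, 6, 8, 9. Hamming distance = 8.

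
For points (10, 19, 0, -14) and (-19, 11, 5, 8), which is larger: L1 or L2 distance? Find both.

L1 = |10 - (-19)| + |19 - 11| + |0 - 5| + |-14 - 8| = 29 + 8 + 5 + 22 = 64
L2 = √(29² + 8² + 5² + 22²) = √1414 ≈ 37.6032
L1 ≥ L2 always (equality iff movement is along one axis); L1 > L2 here.
Ratio L1/L2 = 64/√1414 ≈ 1.702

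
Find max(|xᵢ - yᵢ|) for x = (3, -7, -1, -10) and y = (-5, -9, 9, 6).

max(|x_i - y_i|) = max(|3 - (-5)|, |-7 - (-9)|, |-1 - 9|, |-10 - 6|) = max(8, 2, 10, 16) = 16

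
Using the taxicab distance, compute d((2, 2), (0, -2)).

Σ|x_i - y_i| = |2 - 0| + |2 - (-2)| = 2 + 4 = 6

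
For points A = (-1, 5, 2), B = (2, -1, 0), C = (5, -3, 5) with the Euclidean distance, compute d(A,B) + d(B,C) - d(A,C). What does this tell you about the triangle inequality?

d(A,B) = √(3² + 6² + 2²) = √49 = 7, d(B,C) = √(3² + 2² + 5²) = √38 ≈ 6.1644, d(A,C) = √(6² + 8² + 3²) = √109 ≈ 10.4403.
d(A,B) + d(B,C) - d(A,C) = 7 + 6.1644 - 10.4403 = 13.1644 - 10.4403 = 2.7241 (to 4 decimal places). This is ≥ 0, so the triangle inequality holds for these points.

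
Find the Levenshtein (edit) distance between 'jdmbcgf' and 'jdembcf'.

Let D[i][j] be the edit distance between the first i characters of 'jdmbcgf' and the first j characters of 'jdembcf', with D[i][0] = i, D[0][j] = j, and D[i][j] = D[i-1][j-1] if the characters match, else 1 + min(D[i-1][j], D[i][j-1], D[i-1][j-1]). Filling the table (rows: prefixes of 'jdmbcgf', columns: prefixes of 'jdembcf'):
     ε  j  d  e  m  b  c  f
  ε  0  1  2  3  4  5  6  7
  j  1  0  1  2  3  4  5  6
  d  2  1  0  1  2  3  4  5
  m  3  2  1  1  1  2  3  4
  b  4  3  2  2  2  1  2  3
  c  5  4  3  3  3  2  1  2
  g  6  5  4  4  4  3  2  2
  f  7  6  5  5  5  4  3  2
The bottom-right entry gives D[7][7] = 2, so no sequence of fewer than 2 edits works. Backtracking through the table gives one optimal edit sequence (2 edits):
  jdmbcgf → jdembcgf (ins e @3)
  jdembcgf → jdembcf (del g @7)
Edit distance = 2.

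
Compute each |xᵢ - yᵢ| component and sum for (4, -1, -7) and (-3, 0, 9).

Σ|x_i - y_i| = |4 - (-3)| + |-1 - 0| + |-7 - 9| = 7 + 1 + 16 = 24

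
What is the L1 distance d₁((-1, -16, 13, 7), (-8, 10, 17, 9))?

Σ|x_i - y_i| = |-1 - (-8)| + |-16 - 10| + |13 - 17| + |7 - 9| = 7 + 26 + 4 + 2 = 39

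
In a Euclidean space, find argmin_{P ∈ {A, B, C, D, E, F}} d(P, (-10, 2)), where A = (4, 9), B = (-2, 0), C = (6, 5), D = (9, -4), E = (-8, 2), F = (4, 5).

Distances: d(A) ≈ 15.6525, d(B) ≈ 8.2462, d(C) ≈ 16.2788, d(D) ≈ 19.9249, d(E) = 2, d(F) ≈ 14.3178. Nearest: E = (-8, 2) with distance 2.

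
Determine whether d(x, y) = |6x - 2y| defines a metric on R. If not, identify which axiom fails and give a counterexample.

No. d fails symmetry: d(5, 7) = |6·5 - 2·7| = |16| = 16, but d(7, 5) = |6·7 - 2·5| = |32| = 32. Since 16 ≠ 32, d(x,y) ≠ d(y,x) in general.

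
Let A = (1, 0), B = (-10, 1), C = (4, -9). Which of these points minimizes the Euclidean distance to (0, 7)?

Distances: d(A) ≈ 7.0711, d(B) ≈ 11.6619, d(C) ≈ 16.4924. Nearest: A = (1, 0) with distance 7.0711.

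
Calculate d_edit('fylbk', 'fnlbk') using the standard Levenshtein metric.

Let D[i][j] be the edit distance between the first i characters of 'fylbk' and the first j characters of 'fnlbk', with D[i][0] = i, D[0][j] = j, and D[i][j] = D[i-1][j-1] if the characters match, else 1 + min(D[i-1][j], D[i][j-1], D[i-1][j-1]). Filling the table (rows: prefixes of 'fylbk', columns: prefixes of 'fnlbk'):
     ε  f  n  l  b  k
  ε  0  1  2  3  4  5
  f  1  0  1  2  3  4
  y  2  1  1  2  3  4
  l  3  2  2  1  2  3
  b  4  3  3  2  1  2
  k  5  4  4  3  2  1
The bottom-right entry gives D[5][5] = 1, so no sequence of fewer than 1 edit works. Backtracking through the table gives one optimal edit sequence (1 edit):
  fylbk → fnlbk (sub y→n @2)
Edit distance = 1.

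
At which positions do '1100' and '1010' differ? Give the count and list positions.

Differing positions: 2, 3. Hamming distance = 2.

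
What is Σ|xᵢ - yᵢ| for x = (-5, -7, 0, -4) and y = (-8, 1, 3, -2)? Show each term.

Σ|x_i - y_i| = |-5 - (-8)| + |-7 - 1| + |0 - 3| + |-4 - (-2)| = 3 + 8 + 3 + 2 = 16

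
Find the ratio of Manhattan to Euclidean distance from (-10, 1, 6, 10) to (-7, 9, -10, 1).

L1 = |-10 - (-7)| + |1 - 9| + |6 - (-10)| + |10 - 1| = 3 + 8 + 16 + 9 = 36
L2 = √(3² + 8² + 16² + 9²) = √410 ≈ 20.2485
L1 ≥ L2 always (equality iff movement is along one axis); L1 > L2 here.
Ratio L1/L2 = 36/√410 ≈ 1.7779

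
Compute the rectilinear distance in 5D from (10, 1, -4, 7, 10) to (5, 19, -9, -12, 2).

Σ|x_i - y_i| = |10 - 5| + |1 - 19| + |-4 - (-9)| + |7 - (-12)| + |10 - 2| = 5 + 18 + 5 + 19 + 8 = 55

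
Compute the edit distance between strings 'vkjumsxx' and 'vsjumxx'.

Let D[i][j] be the edit distance between the first i characters of 'vkjumsxx' and the first j characters of 'vsjumxx', with D[i][0] = i, D[0][j] = j, and D[i][j] = D[i-1][j-1] if the characters match, else 1 + min(D[i-1][j], D[i][j-1], D[i-1][j-1]). Filling the table (rows: prefixes of 'vkjumsxx', columns: prefixes of 'vsjumxx'):
     ε  v  s  j  u  m  x  x
  ε  0  1  2  3  4  5  6  7
  v  1  0  1  2  3  4  5  6
  k  2  1  1  2  3  4  5  6
  j  3  2  2  1  2  3  4  5
  u  4  3  3  2  1  2  3  4
  m  5  4  4  3  2  1  2  3
  s  6  5  4  4  3  2  2  3
  x  7  6  5  5  4  3  2  2
  x  8  7  6  6  5  4  3  2
The bottom-right entry gives D[8][7] = 2, so no sequence of fewer than 2 edits works. Backtracking through the table gives one optimal edit sequence (2 edits):
  vkjumsxx → vsjumsxx (sub k→s @2)
  vsjumsxx → vsjumxx (del s @6)
Edit distance = 2.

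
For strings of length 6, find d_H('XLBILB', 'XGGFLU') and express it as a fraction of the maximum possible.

Differing positions: 2, 3, 4, 6. Hamming distance = 4. The maximum possible Hamming distance for length-6 strings is 6, so d_H/6 = 4/6 ≈ 0.6667.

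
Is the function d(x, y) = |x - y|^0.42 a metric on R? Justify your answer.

Yes. With 0 < p = 0.42 ≤ 1, d(x,y) = |x-y|^0.42 is a metric on R. Non-negativity and symmetry are immediate; |x-y|^0.42 = 0 ⟺ |x-y| = 0 ⟺ x = y. For the triangle inequality, the function t ↦ t^0.42 is subadditive on [0,∞) when p ≤ 1, so |x-z|^0.42 ≤ (|x-y| + |y-z|)^0.42 ≤ |x-y|^0.42 + |y-z|^0.42.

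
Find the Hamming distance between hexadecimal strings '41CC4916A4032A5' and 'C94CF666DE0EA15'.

Differing positions: 1, 2, 3, 5, 6, 7, 9, 10, 12, 13, 14. Hamming distance = 11.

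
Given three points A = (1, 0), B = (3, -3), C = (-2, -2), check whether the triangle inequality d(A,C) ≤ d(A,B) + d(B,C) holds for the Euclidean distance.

d(A,B) = √(2² + 3²) = √13 ≈ 3.6056, d(B,C) = √(5² + 1²) = √26 ≈ 5.099, d(A,C) = √(3² + 2²) = √13 ≈ 3.6056.
d(A,C) ≈ 3.6056 ≤ 3.6056 + 5.099 = 8.7046. Triangle inequality is satisfied.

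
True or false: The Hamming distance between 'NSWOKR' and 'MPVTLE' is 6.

Differing positions: 1, 2, 3, 4, 5, 6. Hamming distance = 6, so the claim is true.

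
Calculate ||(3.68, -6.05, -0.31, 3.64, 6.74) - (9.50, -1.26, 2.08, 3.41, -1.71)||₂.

√(Σ(x_i - y_i)²) = √((3.68 - 9.5)² + (-6.05 - (-1.26))² + (-0.31 - 2.08)² + (3.64 - 3.41)² + (6.74 - (-1.71))²)
= √((-5.82)² + (-4.79)² + (-2.39)² + 0.23² + 8.45²) = √(33.8724 + 22.9441 + 5.7121 + 0.0529 + 71.4025) = √133.984 ≈ 11.5751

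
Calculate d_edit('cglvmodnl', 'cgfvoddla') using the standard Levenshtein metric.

Let D[i][j] be the edit distance between the first i characters of 'cglvmodnl' and the first j characters of 'cgfvoddla', with D[i][0] = i, D[0][j] = j, and D[i][j] = D[i-1][j-1] if the characters match, else 1 + min(D[i-1][j], D[i][j-1], D[i-1][j-1]). Filling the table (rows: prefixes of 'cglvmodnl', columns: prefixes of 'cgfvoddla'):
     ε  c  g  f  v  o  d  d  l  a
  ε  0  1  2  3  4  5  6  7  8  9
  c  1  0  1  2  3  4  5  6  7  8
  g  2  1  0  1  2  3  4  5  6  7
  l  3  2  1  1  2  3  4  5  5  6
  v  4  3  2  2  1  2  3  4  5  6
  m  5  4  3  3  2  2  3  4  5  6
  o  6  5  4  4  3  2  3  4  5  6
  d  7  6  5  5  4  3  2  3  4  5
  n  8  7  6  6  5  4  3  3  4  5
  l  9  8  7  7  6  5  4  4  3  4
The bottom-right entry gives D[9][9] = 4, so no sequence of fewer than 4 edits works. Backtracking through the table gives one optimal edit sequence (4 edits):
  cglvmodnl → cgfvmodnl (sub l→f @3)
  cgfvmodnl → cgfvodnl (del m @5)
  cgfvodnl → cgfvoddl (sub n→d @7)
  cgfvoddl → cgfvoddla (ins a @9)
Edit distance = 4.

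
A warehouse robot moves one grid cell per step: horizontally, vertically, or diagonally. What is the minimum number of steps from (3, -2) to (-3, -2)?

max(|x_i - y_i|) = max(|3 - (-3)|, |-2 - (-2)|) = max(6, 0) = 6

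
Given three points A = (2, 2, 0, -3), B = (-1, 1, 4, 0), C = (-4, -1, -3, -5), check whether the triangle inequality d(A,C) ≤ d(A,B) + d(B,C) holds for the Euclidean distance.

d(A,B) = √(3² + 1² + 4² + 3²) = √35 ≈ 5.9161, d(B,C) = √(3² + 2² + 7² + 5²) = √87 ≈ 9.3274, d(A,C) = √(6² + 3² + 3² + 2²) = √58 ≈ 7.6158.
d(A,C) ≈ 7.6158 ≤ 5.9161 + 9.3274 = 15.2435. Triangle inequality is satisfied.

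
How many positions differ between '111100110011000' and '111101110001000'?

Differing positions: 6, 11. Hamming distance = 2.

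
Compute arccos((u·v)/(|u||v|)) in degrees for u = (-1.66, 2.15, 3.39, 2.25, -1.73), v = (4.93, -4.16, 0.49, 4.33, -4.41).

With u = (-1.66, 2.15, 3.39, 2.25, -1.73), v = (4.93, -4.16, 0.49, 4.33, -4.41):
u·v = (-1.66)·4.93 + 2.15·(-4.16) + 3.39·0.49 + 2.25·4.33 + (-1.73)·(-4.41) = (-8.1838) + (-8.944) + 1.6611 + 9.7425 + 7.6293 = 1.9051.
|u| = √((-1.66)² + 2.15² + 3.39² + 2.25² + (-1.73)²) = √(2.7556 + 4.6225 + 11.4921 + 5.0625 + 2.9929) = √26.9256, |v| = √(4.93² + (-4.16)² + 0.49² + 4.33² + (-4.41)²) = √(24.3049 + 17.3056 + 0.2401 + 18.7489 + 19.4481) = √80.0476.
cos θ = (u·v)/(|u||v|) = 1.9051/(√26.9256·√80.0476) ≈ 0.041036
θ = arccos(0.041036) ≈ 87.65°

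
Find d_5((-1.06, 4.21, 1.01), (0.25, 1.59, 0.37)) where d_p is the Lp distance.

(Σ|x_i - y_i|^5)^(1/5) = (|-1.06 - 0.25|^5 + |4.21 - 1.59|^5 + |1.01 - 0.37|^5)^(1/5)
= (1.31^5 + 2.62^5 + 0.64^5)^(1/5) ≈ (3.8579 + 123.4544 + 0.1074)^(1/5) = (127.4197)^(1/5) ≈ 2.6366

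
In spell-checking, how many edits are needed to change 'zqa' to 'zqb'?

Let D[i][j] be the edit distance between the first i characters of 'zqa' and the first j characters of 'zqb', with D[i][0] = i, D[0][j] = j, and D[i][j] = D[i-1][j-1] if the characters match, else 1 + min(D[i-1][j], D[i][j-1], D[i-1][j-1]). Filling the table (rows: prefixes of 'zqa', columns: prefixes of 'zqb'):
     ε  z  q  b
  ε  0  1  2  3
  z  1  0  1  2
  q  2  1  0  1
  a  3  2  1  1
The bottom-right entry gives D[3][3] = 1, so no sequence of fewer than 1 edit works. Backtracking through the table gives one optimal edit sequence (1 edit):
  zqa → zqb (sub a→b @3)
Edit distance = 1.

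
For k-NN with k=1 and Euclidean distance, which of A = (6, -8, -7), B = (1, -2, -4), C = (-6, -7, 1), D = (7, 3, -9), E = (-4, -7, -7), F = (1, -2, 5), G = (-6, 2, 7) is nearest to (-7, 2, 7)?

Distances: d(A) ≈ 21.5639, d(B) ≈ 14.1774, d(C) ≈ 10.8628, d(D) ≈ 21.2838, d(E) ≈ 16.9115, d(F) ≈ 9.1652, d(G) = 1. Nearest: G = (-6, 2, 7) with distance 1.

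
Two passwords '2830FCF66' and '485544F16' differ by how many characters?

Differing positions: 1, 3, 4, 5, 6, 8. Hamming distance = 6.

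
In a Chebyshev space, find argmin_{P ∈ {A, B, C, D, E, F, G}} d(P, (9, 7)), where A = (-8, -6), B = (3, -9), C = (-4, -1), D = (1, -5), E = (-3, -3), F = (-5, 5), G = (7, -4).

Distances: d(A) = 17, d(B) = 16, d(C) = 13, d(D) = 12, d(E) = 12, d(F) = 14, d(G) = 11. Nearest: G = (7, -4) with distance 11.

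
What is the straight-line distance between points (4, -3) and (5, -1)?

√(Σ(x_i - y_i)²) = √((4 - 5)² + (-3 - (-1))²)
= √((-1)² + (-2)²) = √(1 + 4) = √5 ≈ 2.2361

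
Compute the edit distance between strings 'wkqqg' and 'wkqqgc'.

Let D[i][j] be the edit distance between the first i characters of 'wkqqg' and the first j characters of 'wkqqgc', with D[i][0] = i, D[0][j] = j, and D[i][j] = D[i-1][j-1] if the characters match, else 1 + min(D[i-1][j], D[i][j-1], D[i-1][j-1]). Filling the table (rows: prefixes of 'wkqqg', columns: prefixes of 'wkqqgc'):
     ε  w  k  q  q  g  c
  ε  0  1  2  3  4  5  6
  w  1  0  1  2  3  4  5
  k  2  1  0  1  2  3  4
  q  3  2  1  0  1  2  3
  q  4  3  2  1  0  1  2
  g  5  4  3  2  1  0  1
The bottom-right entry gives D[5][6] = 1, so no sequence of fewer than 1 edit works. Backtracking through the table gives one optimal edit sequence (1 edit):
  wkqqg → wkqqgc (ins c @6)
Edit distance = 1.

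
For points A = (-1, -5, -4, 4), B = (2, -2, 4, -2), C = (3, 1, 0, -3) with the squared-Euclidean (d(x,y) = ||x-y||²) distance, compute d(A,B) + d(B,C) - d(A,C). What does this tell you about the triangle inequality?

d(A,B) = 3² + 3² + 8² + 6² = 118, d(B,C) = 1² + 3² + 4² + 1² = 27, d(A,C) = 4² + 6² + 4² + 7² = 117.
d(A,B) + d(B,C) - d(A,C) = 118 + 27 - 117 = 145 - 117 = 28. This is ≥ 0, so the triangle inequality holds for these points.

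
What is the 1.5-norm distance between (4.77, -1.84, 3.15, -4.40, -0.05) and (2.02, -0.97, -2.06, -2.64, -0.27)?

(Σ|x_i - y_i|^1.5)^(1/1.5) = (|4.77 - 2.02|^1.5 + |-1.84 - (-0.97)|^1.5 + |3.15 - (-2.06)|^1.5 + |-4.4 - (-2.64)|^1.5 + |-0.05 - (-0.27)|^1.5)^(1/1.5)
= (2.75^1.5 + 0.87^1.5 + 5.21^1.5 + 1.76^1.5 + 0.22^1.5)^(1/1.5) ≈ (4.5604 + 0.8115 + 11.892 + 2.3349 + 0.1032)^(1/1.5) = (19.702)^(1/1.5) ≈ 7.2947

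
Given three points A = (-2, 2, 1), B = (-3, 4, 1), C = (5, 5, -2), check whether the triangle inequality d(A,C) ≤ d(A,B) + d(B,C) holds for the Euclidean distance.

d(A,B) = √(1² + 2² + 0²) = √5 ≈ 2.2361, d(B,C) = √(8² + 1² + 3²) = √74 ≈ 8.6023, d(A,C) = √(7² + 3² + 3²) = √67 ≈ 8.1854.
d(A,C) ≈ 8.1854 ≤ 2.2361 + 8.6023 = 10.8384. Triangle inequality is satisfied.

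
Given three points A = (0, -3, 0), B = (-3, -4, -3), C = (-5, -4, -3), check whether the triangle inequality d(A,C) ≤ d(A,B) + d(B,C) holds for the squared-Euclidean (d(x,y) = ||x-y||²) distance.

d(A,B) = 3² + 1² + 3² = 19, d(B,C) = 2² + 0² + 0² = 4, d(A,C) = 5² + 1² + 3² = 35.
d(A,C) = 35 > 19 + 4 = 23. Triangle inequality is VIOLATED. (Squared-Euclidean is not a metric — this is a counterexample.)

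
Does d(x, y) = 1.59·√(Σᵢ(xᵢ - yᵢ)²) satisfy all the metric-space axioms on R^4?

Yes. The L2 (Euclidean) norm induces a metric on R^4, and multiplying a metric by a positive constant 1.59 > 0 preserves all four axioms: non-negativity (1.59·||x-y|| ≥ 0), identity (1.59·||x-y|| = 0 ⟺ ||x-y|| = 0 ⟺ x = y), symmetry (||x-y|| = ||y-x||), and the triangle inequality (1.59·||x-z|| ≤ 1.59·||x-y|| + 1.59·||y-z||). So d is a metric.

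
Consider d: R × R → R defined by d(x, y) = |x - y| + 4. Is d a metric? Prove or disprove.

No. d fails identity of indiscernibles (specifically d(x,x) = 0): d(-8, -8) = |-8 - (-8)| + 4 = 0 + 4 = 4 ≠ 0.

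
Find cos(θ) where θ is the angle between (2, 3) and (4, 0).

With u = (2, 3), v = (4, 0):
u·v = 2·4 + 3·0 = 8 + 0 = 8.
|u| = √(2² + 3²) = √13, |v| = √(4² + 0²) = √16, so |u||v| = √(13·16) = √208.
cos θ = (u·v)/(|u||v|) = 8/√208 ≈ 0.5547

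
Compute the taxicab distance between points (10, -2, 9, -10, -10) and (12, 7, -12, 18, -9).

Σ|x_i - y_i| = |10 - 12| + |-2 - 7| + |9 - (-12)| + |-10 - 18| + |-10 - (-9)| = 2 + 9 + 21 + 28 + 1 = 61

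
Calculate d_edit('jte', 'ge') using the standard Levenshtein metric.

Let D[i][j] be the edit distance between the first i characters of 'jte' and the first j characters of 'ge', with D[i][0] = i, D[0][j] = j, and D[i][j] = D[i-1][j-1] if the characters match, else 1 + min(D[i-1][j], D[i][j-1], D[i-1][j-1]). Filling the table (rows: prefixes of 'jte', columns: prefixes of 'ge'):
     ε  g  e
  ε  0  1  2
  j  1  1  2
  t  2  2  2
  e  3  3  2
The bottom-right entry gives D[3][2] = 2, so no sequence of fewer than 2 edits works. Backtracking through the table gives one optimal edit sequence (2 edits):
  jte → te (del j @1)
  te → ge (sub t→g @1)
Edit distance = 2.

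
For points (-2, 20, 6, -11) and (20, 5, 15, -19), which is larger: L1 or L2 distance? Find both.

L1 = |-2 - 20| + |20 - 5| + |6 - 15| + |-11 - (-19)| = 22 + 15 + 9 + 8 = 54
L2 = √(22² + 15² + 9² + 8²) = √854 ≈ 29.2233
L1 ≥ L2 always (equality iff movement is along one axis); L1 > L2 here.
Ratio L1/L2 = 54/√854 ≈ 1.8478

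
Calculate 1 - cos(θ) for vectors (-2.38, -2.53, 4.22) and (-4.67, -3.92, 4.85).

With u = (-2.38, -2.53, 4.22), v = (-4.67, -3.92, 4.85):
u·v = (-2.38)·(-4.67) + (-2.53)·(-3.92) + 4.22·4.85 = 11.1146 + 9.9176 + 20.467 = 41.4992.
|u| = √((-2.38)² + (-2.53)² + 4.22²) = √(5.6644 + 6.4009 + 17.8084) = √29.8737, |v| = √((-4.67)² + (-3.92)² + 4.85²) = √(21.8089 + 15.3664 + 23.5225) = √60.6978.
cos θ = (u·v)/(|u||v|) = 41.4992/(√29.8737·√60.6978) ≈ 0.9746
Cosine distance = 1 - cos θ ≈ 1 - 0.9746 = 0.0254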